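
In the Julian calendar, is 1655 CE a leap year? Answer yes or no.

no

1655 mod 4 = 3, so it is a common year in the Julian calendar.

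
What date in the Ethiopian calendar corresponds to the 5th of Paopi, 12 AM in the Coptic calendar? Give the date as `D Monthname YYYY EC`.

The source date corresponds to 3 October 295 in the proleptic Gregorian calendar (JDN 1829082).
That day falls on 5 Tikimt 288 EC in the Ethiopian calendar.

5 Tikimt 288 EC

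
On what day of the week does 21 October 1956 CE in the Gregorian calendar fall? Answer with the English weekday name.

Sunday

Since JDN mod 7 = 6 (0 = Monday), the day is Sunday.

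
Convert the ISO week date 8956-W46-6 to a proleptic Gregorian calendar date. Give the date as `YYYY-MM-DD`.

8956-11-13

ISO week 1 of 8956 is the week containing the first Thursday of 8956.
Week 46, day 6 (Saturday) lands on 8956-11-13.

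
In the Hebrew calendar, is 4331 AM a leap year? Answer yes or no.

Hebrew year 4331 is year 18 of its 19-year Metonic cycle; leap years are at positions 3, 6, 8, 11, 14, 17, 19, so it is a common year (12 months).

no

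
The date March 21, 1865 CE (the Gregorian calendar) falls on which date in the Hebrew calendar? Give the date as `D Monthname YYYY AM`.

23 Adar 5625 AM

Both dates share Julian Day Number 2402317; in the Hebrew calendar that is 23 Adar 5625 AM.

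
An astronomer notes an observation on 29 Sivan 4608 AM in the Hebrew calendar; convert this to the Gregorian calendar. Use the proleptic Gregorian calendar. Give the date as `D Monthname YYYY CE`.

9 June 848 CE

Both dates share Julian Day Number 2030946; in the Gregorian calendar that is 9 June 848 CE.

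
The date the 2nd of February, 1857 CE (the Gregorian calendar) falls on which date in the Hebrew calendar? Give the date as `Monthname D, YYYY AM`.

Shevat 8, 5617 AM

Both dates share Julian Day Number 2399348; in the Hebrew calendar that is 8 Shevat 5617 AM.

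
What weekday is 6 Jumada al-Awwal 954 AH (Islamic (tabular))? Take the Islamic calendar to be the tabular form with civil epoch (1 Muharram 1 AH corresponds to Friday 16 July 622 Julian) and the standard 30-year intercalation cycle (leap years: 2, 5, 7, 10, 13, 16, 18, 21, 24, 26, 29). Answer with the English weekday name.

Friday

This is JDN 2286274 (4 July 1547 Gregorian).
JDN 2286274 mod 7 = 4, and JDN 0 was a Monday, so this is a Friday.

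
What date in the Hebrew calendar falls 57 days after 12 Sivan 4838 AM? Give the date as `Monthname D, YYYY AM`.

Av 10, 4838 AM

Counting 57 days forward from JDN 2114943 reaches JDN 2115000, which is Av 10, 4838 AM.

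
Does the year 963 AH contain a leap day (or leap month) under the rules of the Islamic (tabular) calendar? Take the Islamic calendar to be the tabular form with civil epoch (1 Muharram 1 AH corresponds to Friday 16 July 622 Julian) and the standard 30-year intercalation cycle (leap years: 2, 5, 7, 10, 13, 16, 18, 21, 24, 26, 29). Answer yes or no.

Year 963 AH is year 3 of its 30-year cycle; leap positions are 2, 5, 7, 10, 13, 16, 18, 21, 24, 26, 29, so it is a common year (354 days).

no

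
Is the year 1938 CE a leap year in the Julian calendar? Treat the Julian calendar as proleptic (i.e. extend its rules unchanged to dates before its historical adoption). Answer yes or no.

no

1938 mod 4 = 2, so it is a common year in the Julian calendar.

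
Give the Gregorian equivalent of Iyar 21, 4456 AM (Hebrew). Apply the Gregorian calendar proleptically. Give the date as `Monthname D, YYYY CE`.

Julian Day Number of the source date = 1975392.
Converting JDN 1975392 to the Gregorian calendar gives 3 May 696 CE.

May 3, 696 CE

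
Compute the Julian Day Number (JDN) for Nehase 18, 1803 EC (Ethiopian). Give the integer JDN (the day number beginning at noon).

Equivalently 23 August 1811 (Gregorian).
JDN 2451545 is 1 January 2000 CE (Gregorian); the target day is −68797 days from there, so JDN = 2382748.

2382748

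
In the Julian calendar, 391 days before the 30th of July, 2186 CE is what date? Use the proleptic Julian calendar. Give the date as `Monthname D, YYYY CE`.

Counting 391 days back from JDN 2519705 reaches JDN 2519314, which is July 4, 2185 CE.

July 4, 2185 CE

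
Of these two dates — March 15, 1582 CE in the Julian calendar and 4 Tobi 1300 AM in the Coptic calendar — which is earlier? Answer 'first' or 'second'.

first

The two dates have Julian Day Numbers 2298957 and 2299613 respectively.
Since 2298957 < 2299613, the first date comes first.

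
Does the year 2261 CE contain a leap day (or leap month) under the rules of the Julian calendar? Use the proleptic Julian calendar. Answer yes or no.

2261 mod 4 = 1, so it is a common year in the Julian calendar.

no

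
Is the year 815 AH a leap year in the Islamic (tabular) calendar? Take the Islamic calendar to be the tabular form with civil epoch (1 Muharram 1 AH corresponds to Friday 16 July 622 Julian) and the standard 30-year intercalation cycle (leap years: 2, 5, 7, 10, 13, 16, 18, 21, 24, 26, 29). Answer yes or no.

Year 815 AH is year 5 of its 30-year cycle; leap positions are 2, 5, 7, 10, 13, 16, 18, 21, 24, 26, 29, so it is a leap year (355 days).

yes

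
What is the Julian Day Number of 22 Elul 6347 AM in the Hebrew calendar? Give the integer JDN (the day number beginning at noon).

2666201

Equivalently 16 September 2587 (Gregorian).
JDN 2451545 is 1 January 2000 CE (Gregorian); the target day is +214656 days from there, so JDN = 2666201.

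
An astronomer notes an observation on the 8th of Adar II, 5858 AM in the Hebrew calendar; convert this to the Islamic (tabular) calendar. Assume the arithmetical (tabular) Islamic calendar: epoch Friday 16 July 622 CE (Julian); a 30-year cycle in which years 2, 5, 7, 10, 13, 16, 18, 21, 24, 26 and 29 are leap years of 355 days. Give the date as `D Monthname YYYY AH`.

9 Dhu al-Hijjah 1521 AH

Julian Day Number of the source date = 2487410.
Converting JDN 2487410 to the tabular Islamic calendar gives 9 Dhu al-Hijjah 1521 AH.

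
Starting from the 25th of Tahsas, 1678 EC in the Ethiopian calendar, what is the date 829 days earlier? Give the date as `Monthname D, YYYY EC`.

The starting date is JDN 2336859; 2336859 − 829 = 2336030.
JDN 2336030 corresponds to Meskerem 16, 1676 EC.

Meskerem 16, 1676 EC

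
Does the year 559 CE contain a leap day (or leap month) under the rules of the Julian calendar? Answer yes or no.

no

559 mod 4 = 3, so it is a common year in the Julian calendar.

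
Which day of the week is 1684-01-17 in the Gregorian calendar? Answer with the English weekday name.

JDN 2336145 mod 7 = 0, and JDN 0 was a Monday, so this is a Monday.

Monday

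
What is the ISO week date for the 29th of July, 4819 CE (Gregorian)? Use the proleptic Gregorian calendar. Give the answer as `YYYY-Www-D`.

The weekday is Monday (ISO weekday 1).
That Monday belongs to ISO week 31 of ISO year 4819.

4819-W31-1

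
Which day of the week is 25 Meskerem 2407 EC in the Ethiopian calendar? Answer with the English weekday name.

Wednesday

This is JDN 2603036 (8 October 2414 Gregorian).
2603036 ≡ 2 (mod 7); counting from Monday = 0 gives Wednesday.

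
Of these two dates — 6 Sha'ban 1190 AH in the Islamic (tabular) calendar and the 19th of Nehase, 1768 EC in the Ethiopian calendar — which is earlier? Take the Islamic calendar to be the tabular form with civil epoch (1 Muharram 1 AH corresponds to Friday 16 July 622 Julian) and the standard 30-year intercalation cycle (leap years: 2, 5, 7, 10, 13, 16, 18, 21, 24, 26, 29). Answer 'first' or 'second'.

second

Converting both to JDN: 2369994 vs 2369966; the smaller is the second.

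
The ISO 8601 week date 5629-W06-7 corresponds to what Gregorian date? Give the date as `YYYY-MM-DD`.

ISO week 1 of 5629 is the week containing the first Thursday of 5629.
Week 6, day 7 (Sunday) lands on 5629-02-11.

5629-02-11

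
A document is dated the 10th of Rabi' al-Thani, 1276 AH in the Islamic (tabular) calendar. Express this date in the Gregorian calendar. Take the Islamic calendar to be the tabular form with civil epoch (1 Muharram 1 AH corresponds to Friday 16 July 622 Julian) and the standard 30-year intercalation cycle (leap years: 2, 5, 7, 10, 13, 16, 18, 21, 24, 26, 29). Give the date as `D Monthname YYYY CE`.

6 November 1859 CE

Julian Day Number of the source date = 2400355.
Converting JDN 2400355 to the Gregorian calendar gives 6 November 1859 CE.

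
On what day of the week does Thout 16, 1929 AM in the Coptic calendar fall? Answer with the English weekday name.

Monday

This is JDN 2529247 (28 September 2212 Gregorian).
Since JDN mod 7 = 0 (0 = Monday), the day is Monday.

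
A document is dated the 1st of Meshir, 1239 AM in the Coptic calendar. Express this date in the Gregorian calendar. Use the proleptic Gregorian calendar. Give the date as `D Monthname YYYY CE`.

5 February 1523 CE

Both dates share Julian Day Number 2277359; in the Gregorian calendar that is 5 February 1523 CE.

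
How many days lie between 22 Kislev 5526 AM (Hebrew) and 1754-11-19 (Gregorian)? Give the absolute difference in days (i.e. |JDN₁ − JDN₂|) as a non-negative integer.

4034

JDN of the first date = 2366052.
JDN of the second date = 2362018.
|2362018 − 2366052| = 4034.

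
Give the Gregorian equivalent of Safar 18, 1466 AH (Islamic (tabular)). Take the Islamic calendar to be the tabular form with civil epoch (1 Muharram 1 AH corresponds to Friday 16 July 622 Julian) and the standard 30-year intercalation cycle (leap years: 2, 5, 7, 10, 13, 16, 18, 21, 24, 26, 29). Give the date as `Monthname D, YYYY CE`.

Julian Day Number of the source date = 2467634.
Converting JDN 2467634 to the Gregorian calendar gives 19 January 2044 CE.

January 19, 2044 CE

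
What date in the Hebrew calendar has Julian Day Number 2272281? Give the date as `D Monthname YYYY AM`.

10 Adar II 5269 AM

JDN 2272281 is 12 March 1509 in the proleptic Gregorian calendar.
In the Hebrew calendar that day is 10 Adar II 5269 AM.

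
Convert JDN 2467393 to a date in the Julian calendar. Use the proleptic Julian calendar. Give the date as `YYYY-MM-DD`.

2043-05-10

JDN 2467393 is 23 May 2043 in the Gregorian calendar.
In the Julian calendar that day is 2043-05-10.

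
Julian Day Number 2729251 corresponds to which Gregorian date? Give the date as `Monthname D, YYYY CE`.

May 2, 2760 CE

JDN 2451545 is 1 Jan 2000; 2729251 is +277706 days from there.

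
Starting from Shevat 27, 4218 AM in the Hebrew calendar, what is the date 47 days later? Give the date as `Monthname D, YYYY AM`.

Adar II 14, 4218 AM

JDN of Shevat 27, 4218 AM = 1888370.
1888370 + 47 = 1888417.
JDN 1888417 in the Hebrew calendar is Adar II 14, 4218 AM.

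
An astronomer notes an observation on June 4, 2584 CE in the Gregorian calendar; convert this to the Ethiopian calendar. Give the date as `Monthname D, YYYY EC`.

Ginbot 23, 2576 EC

Both dates share Julian Day Number 2665002; in the Ethiopian calendar that is 23 Ginbot 2576 EC.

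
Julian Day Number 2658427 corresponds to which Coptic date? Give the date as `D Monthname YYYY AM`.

23 Pashons 2282 AM

The Gregorian equivalent of JDN 2658427 is 4 June 2566.
In the Coptic calendar that day is 23 Pashons 2282 AM.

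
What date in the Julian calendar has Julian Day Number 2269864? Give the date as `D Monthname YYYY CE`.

20 July 1502 CE

JDN 2269864 is 30 July 1502 in the proleptic Gregorian calendar.
In the Julian calendar that day is 20 July 1502 CE.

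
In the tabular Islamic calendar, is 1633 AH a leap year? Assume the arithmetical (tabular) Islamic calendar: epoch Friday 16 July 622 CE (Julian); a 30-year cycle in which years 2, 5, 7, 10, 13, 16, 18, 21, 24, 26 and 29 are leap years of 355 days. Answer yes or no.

yes

Year 1633 AH is year 13 of its 30-year cycle; leap positions are 2, 5, 7, 10, 13, 16, 18, 21, 24, 26, 29, so it is a leap year (355 days).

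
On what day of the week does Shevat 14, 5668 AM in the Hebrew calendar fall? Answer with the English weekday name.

This is JDN 2417958 (17 January 1908 Gregorian).
Since JDN mod 7 = 4 (0 = Monday), the day is Friday.

Friday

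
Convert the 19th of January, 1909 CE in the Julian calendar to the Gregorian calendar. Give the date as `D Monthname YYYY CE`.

At this point the Julian calendar is 13 days behind the Gregorian.
19 January 1909 Julian + 13 days → 1 February 1909 Gregorian.

1 February 1909 CE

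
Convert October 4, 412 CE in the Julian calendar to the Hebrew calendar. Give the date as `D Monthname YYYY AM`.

12 Tishrei 4173 AM

Julian Day Number of the source date = 1871818.
Converting JDN 1871818 to the Hebrew calendar gives 12 Tishrei 4173 AM.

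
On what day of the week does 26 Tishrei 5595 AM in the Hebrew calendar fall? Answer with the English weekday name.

Wednesday

Equivalently 29 October 1834 Gregorian, JDN 2391216.
Since JDN mod 7 = 2 (0 = Monday), the day is Wednesday.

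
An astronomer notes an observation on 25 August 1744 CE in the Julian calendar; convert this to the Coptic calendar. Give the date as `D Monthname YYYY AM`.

The source date corresponds to 5 September 1744 in the Gregorian calendar (JDN 2358291).
That day falls on 2 Pi Kogi Enavot 1460 AM in the Coptic calendar.

2 Pi Kogi Enavot 1460 AM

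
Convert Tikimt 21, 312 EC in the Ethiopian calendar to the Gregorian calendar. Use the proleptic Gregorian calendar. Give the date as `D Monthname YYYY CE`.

20 October 319 CE

Julian Day Number of the source date = 1837864.
Converting JDN 1837864 to the Gregorian calendar gives 20 October 319 CE.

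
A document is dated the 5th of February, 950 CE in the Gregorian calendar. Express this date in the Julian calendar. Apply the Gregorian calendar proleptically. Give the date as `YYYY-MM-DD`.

0950-01-31

For dates in this range the Gregorian date is 5 days ahead of the Julian.
5 February 950 Gregorian − 5 days → 31 January 950 Julian.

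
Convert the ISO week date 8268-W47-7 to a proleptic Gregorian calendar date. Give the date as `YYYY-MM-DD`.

8268-11-22

ISO week 1 of 8268 is the week containing the first Thursday of 8268.
Week 47, day 7 (Sunday) lands on 8268-11-22.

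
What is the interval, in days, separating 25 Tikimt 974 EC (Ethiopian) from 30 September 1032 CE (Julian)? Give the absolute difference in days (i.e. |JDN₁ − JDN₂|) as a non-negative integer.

18606

JDN of the first date = 2079663.
JDN of the second date = 2098269.
|2098269 − 2079663| = 18606.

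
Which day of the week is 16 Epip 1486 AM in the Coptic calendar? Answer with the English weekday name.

Saturday

In the Gregorian calendar this is 21 July 1770 (JDN 2367741).
Since JDN mod 7 = 5 (0 = Monday), the day is Saturday.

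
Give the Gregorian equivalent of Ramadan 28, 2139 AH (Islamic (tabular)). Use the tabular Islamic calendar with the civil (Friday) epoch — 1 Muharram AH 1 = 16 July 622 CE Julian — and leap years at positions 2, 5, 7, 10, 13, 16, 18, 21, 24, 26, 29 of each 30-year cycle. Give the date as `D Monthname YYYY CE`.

8 August 2697 CE

Julian Day Number of the source date = 2706339.
Converting JDN 2706339 to the Gregorian calendar gives 8 August 2697 CE.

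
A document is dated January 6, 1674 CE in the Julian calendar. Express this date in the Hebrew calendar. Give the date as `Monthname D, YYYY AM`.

The source date corresponds to 16 January 1674 in the Gregorian calendar (JDN 2332492).
That day falls on 9 Shevat 5434 AM in the Hebrew calendar.

Shevat 9, 5434 AM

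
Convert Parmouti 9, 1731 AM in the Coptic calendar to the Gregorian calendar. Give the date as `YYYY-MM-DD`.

Julian Day Number of the source date = 2457130.
Converting JDN 2457130 to the Gregorian calendar gives 17 April 2015 CE.

2015-04-17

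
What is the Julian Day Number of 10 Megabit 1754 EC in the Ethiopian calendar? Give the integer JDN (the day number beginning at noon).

In the Gregorian calendar the same day is 17 March 1762.
JDN 2299161 is 15 October 1582 CE (Gregorian); the target day is +65532 days from there, so JDN = 2364693.

2364693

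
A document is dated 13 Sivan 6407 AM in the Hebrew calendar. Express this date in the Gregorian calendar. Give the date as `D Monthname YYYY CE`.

9 June 2647 CE

Both dates share Julian Day Number 2688016; in the Gregorian calendar that is 9 June 2647 CE.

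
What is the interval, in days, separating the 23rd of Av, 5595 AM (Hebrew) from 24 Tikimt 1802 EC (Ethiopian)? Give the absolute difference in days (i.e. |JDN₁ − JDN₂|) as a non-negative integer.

First date → JDN 2391509; second date → JDN 2382089.
The interval is |2391509 − 2382089| = 9420 days.

9420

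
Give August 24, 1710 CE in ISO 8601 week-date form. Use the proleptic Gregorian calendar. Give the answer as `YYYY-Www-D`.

1710-W34-7

The weekday is Sunday (ISO weekday 7).
That Sunday belongs to ISO week 34 of ISO year 1710.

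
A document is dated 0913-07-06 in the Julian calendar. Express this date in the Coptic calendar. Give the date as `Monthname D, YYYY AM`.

Julian Day Number of the source date = 2054718.
Converting JDN 2054718 to the Coptic calendar gives 12 Epip 629 AM.

Epip 12, 629 AM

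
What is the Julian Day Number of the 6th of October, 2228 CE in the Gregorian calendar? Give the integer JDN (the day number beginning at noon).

JDN 2400001 is 17 November 1858 CE (Gregorian), MJD 0; the target day is +135098 days from there, so JDN = 2535099.

2535099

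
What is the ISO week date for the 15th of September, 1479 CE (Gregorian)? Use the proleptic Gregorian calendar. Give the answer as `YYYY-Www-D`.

The weekday is Monday (ISO weekday 1).
That Monday belongs to ISO week 38 of ISO year 1479.

1479-W38-1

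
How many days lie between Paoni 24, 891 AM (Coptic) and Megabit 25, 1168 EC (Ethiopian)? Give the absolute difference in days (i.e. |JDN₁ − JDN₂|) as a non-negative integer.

First date → JDN 2150395; second date → JDN 2150672.
The interval is |2150395 − 2150672| = 277 days.

277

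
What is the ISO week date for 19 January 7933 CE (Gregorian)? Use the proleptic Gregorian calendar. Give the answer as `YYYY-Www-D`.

The weekday is Thursday (ISO weekday 4).
That Thursday belongs to ISO week 3 of ISO year 7933.

7933-W03-4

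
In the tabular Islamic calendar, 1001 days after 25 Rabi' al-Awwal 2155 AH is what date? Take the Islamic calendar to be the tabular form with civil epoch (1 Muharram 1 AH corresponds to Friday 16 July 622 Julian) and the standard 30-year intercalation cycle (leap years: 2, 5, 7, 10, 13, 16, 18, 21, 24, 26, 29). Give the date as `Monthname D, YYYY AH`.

Counting 1001 days forward from JDN 2711829 reaches JDN 2712830, which is Muharram 22, 2158 AH.

Muharram 22, 2158 AH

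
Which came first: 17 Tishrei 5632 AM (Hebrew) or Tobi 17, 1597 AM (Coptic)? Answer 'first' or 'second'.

first

First date → JDN 2404703; second date → JDN 2408105.
JDN 2404703 < JDN 2408105, so the first date is earlier.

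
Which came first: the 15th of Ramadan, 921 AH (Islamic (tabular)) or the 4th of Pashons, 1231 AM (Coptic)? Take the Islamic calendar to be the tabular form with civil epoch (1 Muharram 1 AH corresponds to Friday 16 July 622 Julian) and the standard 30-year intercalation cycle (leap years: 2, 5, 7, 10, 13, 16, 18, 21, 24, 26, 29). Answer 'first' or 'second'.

second

The two dates have Julian Day Numbers 2274707 and 2274530 respectively.
Since 2274530 < 2274707, the second date comes first.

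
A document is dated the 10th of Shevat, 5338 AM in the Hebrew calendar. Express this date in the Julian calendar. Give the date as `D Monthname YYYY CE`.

Both dates share Julian Day Number 2297440; in the Julian calendar that is 18 January 1578 CE.

18 January 1578 CE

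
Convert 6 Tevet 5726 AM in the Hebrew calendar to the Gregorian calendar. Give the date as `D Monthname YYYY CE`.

Julian Day Number of the source date = 2439124.
Converting JDN 2439124 to the Gregorian calendar gives 29 December 1965 CE.

29 December 1965 CE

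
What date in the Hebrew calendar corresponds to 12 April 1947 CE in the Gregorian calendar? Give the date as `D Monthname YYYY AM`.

22 Nisan 5707 AM

Julian Day Number of the source date = 2432288.
Converting JDN 2432288 to the Hebrew calendar gives 22 Nisan 5707 AM.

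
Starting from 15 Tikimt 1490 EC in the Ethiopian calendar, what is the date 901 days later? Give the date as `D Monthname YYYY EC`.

5 Miyazya 1492 EC

The starting date is JDN 2268122; 2268122 + 901 = 2269023.
JDN 2269023 corresponds to 5 Miyazya 1492 EC.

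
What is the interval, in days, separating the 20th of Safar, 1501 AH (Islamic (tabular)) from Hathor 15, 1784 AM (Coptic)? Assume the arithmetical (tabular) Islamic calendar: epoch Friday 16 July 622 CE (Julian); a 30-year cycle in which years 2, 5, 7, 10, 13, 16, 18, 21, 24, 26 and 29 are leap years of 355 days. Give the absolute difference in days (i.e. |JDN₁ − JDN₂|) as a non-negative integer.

JDN of the first date = 2480039.
JDN of the second date = 2476345.
|2476345 − 2480039| = 3694.

3694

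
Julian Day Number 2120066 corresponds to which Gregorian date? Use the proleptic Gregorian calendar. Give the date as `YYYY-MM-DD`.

1092-06-10

Counting from JDN 2299161 = 15 Oct 1582 gives an offset of -179095 days.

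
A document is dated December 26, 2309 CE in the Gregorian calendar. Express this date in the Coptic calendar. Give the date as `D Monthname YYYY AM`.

Both dates share Julian Day Number 2564764; in the Coptic calendar that is 14 Koiak 2026 AM.

14 Koiak 2026 AM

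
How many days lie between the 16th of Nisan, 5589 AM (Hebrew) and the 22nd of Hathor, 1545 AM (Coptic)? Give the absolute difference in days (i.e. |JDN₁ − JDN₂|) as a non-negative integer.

140

JDN of the first date = 2389197.
JDN of the second date = 2389057.
|2389057 − 2389197| = 140.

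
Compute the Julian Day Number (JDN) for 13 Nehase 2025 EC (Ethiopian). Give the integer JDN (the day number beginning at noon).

In the Gregorian calendar the same day is 19 August 2033.
JDN 2451545 is 1 January 2000 CE (Gregorian); the target day is +12284 days from there, so JDN = 2463829.

2463829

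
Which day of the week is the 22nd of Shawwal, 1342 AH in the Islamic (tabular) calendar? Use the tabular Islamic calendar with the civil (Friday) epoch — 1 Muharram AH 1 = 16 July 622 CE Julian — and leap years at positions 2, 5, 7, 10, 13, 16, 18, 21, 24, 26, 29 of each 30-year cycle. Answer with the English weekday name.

Equivalently 27 May 1924 Gregorian, JDN 2423933.
JDN 2423933 mod 7 = 1, and JDN 0 was a Monday, so this is a Tuesday.

Tuesday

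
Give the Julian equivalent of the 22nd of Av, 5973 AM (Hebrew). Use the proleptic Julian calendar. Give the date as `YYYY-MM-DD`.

2213-07-25

Julian Day Number of the source date = 2529562.
Converting JDN 2529562 to the Julian calendar gives 25 July 2213 CE.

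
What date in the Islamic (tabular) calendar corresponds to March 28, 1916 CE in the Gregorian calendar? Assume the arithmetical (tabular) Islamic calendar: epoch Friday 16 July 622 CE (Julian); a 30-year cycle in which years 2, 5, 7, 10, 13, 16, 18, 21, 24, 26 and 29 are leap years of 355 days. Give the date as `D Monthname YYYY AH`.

23 Jumada al-Awwal 1334 AH

Julian Day Number of the source date = 2420951.
Converting JDN 2420951 to the tabular Islamic calendar gives 23 Jumada al-Awwal 1334 AH.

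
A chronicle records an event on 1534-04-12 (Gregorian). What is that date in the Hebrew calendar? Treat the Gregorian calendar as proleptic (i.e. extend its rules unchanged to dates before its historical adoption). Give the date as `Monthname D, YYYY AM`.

Nisan 17, 5294 AM

Both dates share Julian Day Number 2281443; in the Hebrew calendar that is 17 Nisan 5294 AM.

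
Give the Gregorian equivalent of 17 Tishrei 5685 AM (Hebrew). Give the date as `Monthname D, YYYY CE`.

Both dates share Julian Day Number 2424074; in the Gregorian calendar that is 15 October 1924 CE.

October 15, 1924 CE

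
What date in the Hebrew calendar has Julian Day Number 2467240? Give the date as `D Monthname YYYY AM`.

JDN 2467240 is 21 December 2042 in the Gregorian calendar.
In the Hebrew calendar that day is 8 Tevet 5803 AM.

8 Tevet 5803 AM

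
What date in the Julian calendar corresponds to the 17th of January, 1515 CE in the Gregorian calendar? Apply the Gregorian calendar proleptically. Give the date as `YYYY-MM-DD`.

1515-01-07

The Julian–Gregorian offset here is 10 days (Julian trailing).
17 January 1515 Gregorian − 10 days → 7 January 1515 Julian.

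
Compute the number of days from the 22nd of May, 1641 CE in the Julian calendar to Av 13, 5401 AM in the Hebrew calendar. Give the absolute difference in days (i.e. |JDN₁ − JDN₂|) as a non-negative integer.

49

First date → JDN 2320575; second date → JDN 2320624.
The interval is |2320575 − 2320624| = 49 days.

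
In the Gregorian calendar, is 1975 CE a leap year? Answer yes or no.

no

1975 is not divisible by 4, so it is a common year.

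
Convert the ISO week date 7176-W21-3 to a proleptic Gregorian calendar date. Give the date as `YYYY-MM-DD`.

7176-05-19

ISO week 1 of 7176 is the week containing the first Thursday of 7176.
Week 21, day 3 (Wednesday) lands on 7176-05-19.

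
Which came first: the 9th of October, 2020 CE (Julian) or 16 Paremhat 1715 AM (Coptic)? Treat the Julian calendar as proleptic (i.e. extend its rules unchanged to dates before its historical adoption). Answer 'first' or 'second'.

second

Converting both to JDN: 2459145 vs 2451263; the smaller is the second.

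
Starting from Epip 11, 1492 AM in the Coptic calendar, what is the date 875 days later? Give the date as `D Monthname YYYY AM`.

1 Koiak 1495 AM

Counting 875 days forward from JDN 2369928 reaches JDN 2370803, which is 1 Koiak 1495 AM.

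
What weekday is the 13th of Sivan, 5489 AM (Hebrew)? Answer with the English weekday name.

This is JDN 2352725 (10 June 1729 Gregorian).
Since JDN mod 7 = 4 (0 = Monday), the day is Friday.

Friday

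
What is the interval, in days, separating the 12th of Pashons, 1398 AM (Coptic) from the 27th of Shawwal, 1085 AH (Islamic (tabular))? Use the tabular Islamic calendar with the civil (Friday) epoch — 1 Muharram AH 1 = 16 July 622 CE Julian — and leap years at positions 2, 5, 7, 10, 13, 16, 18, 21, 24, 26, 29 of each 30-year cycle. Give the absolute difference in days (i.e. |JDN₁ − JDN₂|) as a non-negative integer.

JDN of the first date = 2335535.
JDN of the second date = 2332865.
|2332865 − 2335535| = 2670.

2670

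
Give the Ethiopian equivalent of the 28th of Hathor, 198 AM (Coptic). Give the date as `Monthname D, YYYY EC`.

Hidar 28, 474 EC

Both dates share Julian Day Number 1897071; in the Ethiopian calendar that is 28 Hidar 474 EC.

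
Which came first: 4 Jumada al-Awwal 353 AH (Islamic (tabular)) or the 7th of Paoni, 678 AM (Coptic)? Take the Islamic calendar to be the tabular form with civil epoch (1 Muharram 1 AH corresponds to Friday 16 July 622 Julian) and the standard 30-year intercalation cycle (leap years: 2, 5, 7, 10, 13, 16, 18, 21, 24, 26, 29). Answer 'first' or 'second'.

The two dates have Julian Day Numbers 2073298 and 2072580 respectively.
Since 2072580 < 2073298, the second date comes first.

second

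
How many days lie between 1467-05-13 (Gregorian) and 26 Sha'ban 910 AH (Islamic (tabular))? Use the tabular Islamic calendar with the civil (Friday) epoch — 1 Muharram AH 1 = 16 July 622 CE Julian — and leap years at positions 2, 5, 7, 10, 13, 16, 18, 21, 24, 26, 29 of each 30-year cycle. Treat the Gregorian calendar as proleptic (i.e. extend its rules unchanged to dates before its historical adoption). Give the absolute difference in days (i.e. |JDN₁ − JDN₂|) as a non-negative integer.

First date → JDN 2257003; second date → JDN 2270791.
The interval is |2257003 − 2270791| = 13788 days.

13788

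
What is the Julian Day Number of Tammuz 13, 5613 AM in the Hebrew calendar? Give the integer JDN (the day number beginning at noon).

2398054

In the Gregorian calendar the same day is 19 July 1853.
JDN 2451545 is 1 January 2000 CE (Gregorian); the target day is −53491 days from there, so JDN = 2398054.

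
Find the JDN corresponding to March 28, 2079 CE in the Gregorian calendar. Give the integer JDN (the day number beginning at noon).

JDN 2299161 is 15 October 1582 CE (Gregorian); the target day is +181325 days from there, so JDN = 2480486.

2480486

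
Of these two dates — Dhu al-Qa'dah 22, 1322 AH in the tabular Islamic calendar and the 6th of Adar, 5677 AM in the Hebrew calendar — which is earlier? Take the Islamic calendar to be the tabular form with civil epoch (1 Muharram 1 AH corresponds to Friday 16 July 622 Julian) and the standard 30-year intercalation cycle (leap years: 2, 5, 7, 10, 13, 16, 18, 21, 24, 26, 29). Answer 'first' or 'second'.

first

First date → JDN 2416874; second date → JDN 2421288.
JDN 2416874 < JDN 2421288, so the first date is earlier.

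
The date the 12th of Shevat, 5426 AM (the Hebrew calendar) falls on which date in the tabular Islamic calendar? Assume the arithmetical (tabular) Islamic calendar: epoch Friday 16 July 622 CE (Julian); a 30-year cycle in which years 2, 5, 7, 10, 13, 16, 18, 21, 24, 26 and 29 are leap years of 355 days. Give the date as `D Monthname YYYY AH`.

Julian Day Number of the source date = 2329572.
Converting JDN 2329572 to the tabular Islamic calendar gives 12 Rajab 1076 AH.

12 Rajab 1076 AH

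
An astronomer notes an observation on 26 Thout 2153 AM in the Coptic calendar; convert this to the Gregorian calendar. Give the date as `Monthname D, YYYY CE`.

October 9, 2436 CE

Julian Day Number of the source date = 2611073.
Converting JDN 2611073 to the Gregorian calendar gives 9 October 2436 CE.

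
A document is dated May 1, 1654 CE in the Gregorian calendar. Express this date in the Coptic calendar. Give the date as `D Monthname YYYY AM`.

Julian Day Number of the source date = 2325292.
Converting JDN 2325292 to the Coptic calendar gives 26 Parmouti 1370 AM.

26 Parmouti 1370 AM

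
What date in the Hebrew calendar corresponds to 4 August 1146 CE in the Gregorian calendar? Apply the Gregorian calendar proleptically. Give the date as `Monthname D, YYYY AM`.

Both dates share Julian Day Number 2139843; in the Hebrew calendar that is 17 Av 4906 AM.

Av 17, 4906 AM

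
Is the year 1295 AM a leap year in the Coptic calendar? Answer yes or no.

1295 mod 4 = 3; in the Coptic calendar a year is leap when year mod 4 = 3, so it is a leap year.

yes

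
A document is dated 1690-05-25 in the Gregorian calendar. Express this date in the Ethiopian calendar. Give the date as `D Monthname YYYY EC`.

Both dates share Julian Day Number 2338465; in the Ethiopian calendar that is 20 Ginbot 1682 EC.

20 Ginbot 1682 EC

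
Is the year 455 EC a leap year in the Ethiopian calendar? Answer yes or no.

yes

455 mod 4 = 3; in the Ethiopian calendar a year is leap when year mod 4 = 3, so it is a leap year.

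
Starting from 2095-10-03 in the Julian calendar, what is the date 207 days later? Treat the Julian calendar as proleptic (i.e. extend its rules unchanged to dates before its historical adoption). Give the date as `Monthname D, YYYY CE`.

JDN of 2095-10-03 = 2486532.
2486532 + 207 = 2486739.
JDN 2486739 in the Julian calendar is April 27, 2096 CE.

April 27, 2096 CE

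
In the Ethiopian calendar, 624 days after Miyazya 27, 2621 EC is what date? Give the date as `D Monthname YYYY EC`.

Counting 624 days forward from JDN 2681412 reaches JDN 2682036, which is 11 Tir 2623 EC.

11 Tir 2623 EC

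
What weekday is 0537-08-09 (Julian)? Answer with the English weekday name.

In the proleptic Gregorian calendar this is 11 August 537 (JDN 1917418).
JDN 1917418 mod 7 = 6, and JDN 0 was a Monday, so this is a Sunday.

Sunday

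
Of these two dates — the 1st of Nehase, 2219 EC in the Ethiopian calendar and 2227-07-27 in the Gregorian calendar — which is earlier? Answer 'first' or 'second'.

Converting both to JDN: 2534675 vs 2534662; the smaller is the second.

second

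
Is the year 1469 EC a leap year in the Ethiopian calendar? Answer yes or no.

1469 mod 4 = 1; in the Ethiopian calendar a year is leap when year mod 4 = 3, so it is a common year.

no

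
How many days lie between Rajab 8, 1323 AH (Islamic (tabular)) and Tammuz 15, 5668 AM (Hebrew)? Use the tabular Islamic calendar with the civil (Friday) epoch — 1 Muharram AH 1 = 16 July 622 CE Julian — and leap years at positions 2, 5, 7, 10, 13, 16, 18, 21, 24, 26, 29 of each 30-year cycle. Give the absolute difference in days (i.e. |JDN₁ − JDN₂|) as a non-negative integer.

1040

First date → JDN 2417097; second date → JDN 2418137.
The interval is |2417097 − 2418137| = 1040 days.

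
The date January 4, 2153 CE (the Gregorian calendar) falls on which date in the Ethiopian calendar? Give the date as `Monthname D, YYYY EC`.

Julian Day Number of the source date = 2507431.
Converting JDN 2507431 to the Ethiopian calendar gives 25 Tahsas 2145 EC.

Tahsas 25, 2145 EC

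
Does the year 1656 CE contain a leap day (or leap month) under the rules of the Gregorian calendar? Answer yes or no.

yes

1656 is divisible by 4 and not by 100, so it is a leap year.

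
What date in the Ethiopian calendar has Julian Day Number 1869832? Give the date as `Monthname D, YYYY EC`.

Ginbot 3, 399 EC

The proleptic Gregorian equivalent of JDN 1869832 is 29 April 407.
In the Ethiopian calendar that day is Ginbot 3, 399 EC.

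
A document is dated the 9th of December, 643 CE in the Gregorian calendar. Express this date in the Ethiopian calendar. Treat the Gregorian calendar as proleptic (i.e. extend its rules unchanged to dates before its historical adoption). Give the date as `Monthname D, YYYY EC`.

Tahsas 9, 636 EC

Both dates share Julian Day Number 1956253; in the Ethiopian calendar that is 9 Tahsas 636 EC.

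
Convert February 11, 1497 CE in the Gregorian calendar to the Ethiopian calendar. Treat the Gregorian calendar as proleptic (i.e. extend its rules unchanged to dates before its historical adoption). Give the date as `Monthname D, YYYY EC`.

Yekatit 8, 1489 EC

Both dates share Julian Day Number 2267870; in the Ethiopian calendar that is 8 Yekatit 1489 EC.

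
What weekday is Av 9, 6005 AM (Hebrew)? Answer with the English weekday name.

Saturday

Equivalently 2 August 2245 Gregorian, JDN 2541243.
JDN 2541243 mod 7 = 5, and JDN 0 was a Monday, so this is a Saturday.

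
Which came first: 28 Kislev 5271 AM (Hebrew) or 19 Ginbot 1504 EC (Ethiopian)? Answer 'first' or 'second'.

first

First date → JDN 2272919; second date → JDN 2273450.
JDN 2272919 < JDN 2273450, so the first date is earlier.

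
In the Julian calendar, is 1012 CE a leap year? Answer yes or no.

yes

1012 mod 4 = 0, so it is a leap year in the Julian calendar.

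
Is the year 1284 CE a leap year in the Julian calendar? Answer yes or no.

yes

1284 mod 4 = 0, so it is a leap year in the Julian calendar.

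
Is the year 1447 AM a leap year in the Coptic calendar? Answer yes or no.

1447 mod 4 = 3; in the Coptic calendar a year is leap when year mod 4 = 3, so it is a leap year.

yes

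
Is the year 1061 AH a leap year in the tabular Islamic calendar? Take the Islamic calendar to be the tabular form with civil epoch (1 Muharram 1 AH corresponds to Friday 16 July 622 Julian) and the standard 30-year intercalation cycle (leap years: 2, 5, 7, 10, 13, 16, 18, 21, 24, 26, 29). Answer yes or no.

Year 1061 AH is year 11 of its 30-year cycle; leap positions are 2, 5, 7, 10, 13, 16, 18, 21, 24, 26, 29, so it is a common year (354 days).

no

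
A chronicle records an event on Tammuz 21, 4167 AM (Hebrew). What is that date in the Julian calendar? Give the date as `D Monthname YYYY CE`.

13 July 407 CE

The source date corresponds to 14 July 407 in the proleptic Gregorian calendar (JDN 1869908).
That day falls on 13 July 407 CE in the Julian calendar.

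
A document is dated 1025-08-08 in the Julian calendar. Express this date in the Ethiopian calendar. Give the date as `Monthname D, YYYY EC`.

The source date corresponds to 14 August 1025 in the proleptic Gregorian calendar (JDN 2095659).
That day falls on 15 Nehase 1017 EC in the Ethiopian calendar.

Nehase 15, 1017 EC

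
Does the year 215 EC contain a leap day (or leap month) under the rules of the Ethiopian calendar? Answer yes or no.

yes

215 mod 4 = 3; in the Ethiopian calendar a year is leap when year mod 4 = 3, so it is a leap year.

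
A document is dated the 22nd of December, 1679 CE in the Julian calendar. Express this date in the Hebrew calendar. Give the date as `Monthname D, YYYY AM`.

Tevet 29, 5440 AM

Both dates share Julian Day Number 2334668; in the Hebrew calendar that is 29 Tevet 5440 AM.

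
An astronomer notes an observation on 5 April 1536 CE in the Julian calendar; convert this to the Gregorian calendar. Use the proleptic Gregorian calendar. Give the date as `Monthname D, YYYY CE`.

April 15, 1536 CE

At this point the Julian calendar is 10 days behind the Gregorian.
5 April 1536 Julian + 10 days → 15 April 1536 Gregorian.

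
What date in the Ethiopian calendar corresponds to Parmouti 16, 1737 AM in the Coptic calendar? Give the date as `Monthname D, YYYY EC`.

Both dates share Julian Day Number 2459329; in the Ethiopian calendar that is 16 Miyazya 2013 EC.

Miyazya 16, 2013 EC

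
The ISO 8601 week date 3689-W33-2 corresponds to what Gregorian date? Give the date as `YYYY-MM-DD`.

ISO week 1 of 3689 is the week containing the first Thursday of 3689.
Week 33, day 2 (Tuesday) lands on 3689-08-16.

3689-08-16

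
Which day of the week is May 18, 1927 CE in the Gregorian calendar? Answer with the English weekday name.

Wednesday

2425019 ≡ 2 (mod 7); counting from Monday = 0 gives Wednesday.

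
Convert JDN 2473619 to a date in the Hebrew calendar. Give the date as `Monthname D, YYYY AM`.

Sivan 10, 5820 AM

JDN 2473619 is 8 June 2060 in the Gregorian calendar.
In the Hebrew calendar that day is Sivan 10, 5820 AM.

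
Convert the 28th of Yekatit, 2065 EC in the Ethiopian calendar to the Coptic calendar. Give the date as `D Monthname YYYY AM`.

Both dates share Julian Day Number 2478274; in the Coptic calendar that is 28 Meshir 1789 AM.

28 Meshir 1789 AM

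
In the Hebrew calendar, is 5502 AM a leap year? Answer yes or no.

yes

Hebrew year 5502 is year 11 of its 19-year Metonic cycle; leap years are at positions 3, 6, 8, 11, 14, 17, 19, so it is a leap year (13 months).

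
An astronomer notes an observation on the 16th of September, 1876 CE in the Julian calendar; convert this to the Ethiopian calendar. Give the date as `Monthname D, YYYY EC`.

Meskerem 19, 1869 EC

Julian Day Number of the source date = 2406526.
Converting JDN 2406526 to the Ethiopian calendar gives 19 Meskerem 1869 EC.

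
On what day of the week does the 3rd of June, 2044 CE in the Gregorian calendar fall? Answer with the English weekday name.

JDN 2467770 mod 7 = 4, and JDN 0 was a Monday, so this is a Friday.

Friday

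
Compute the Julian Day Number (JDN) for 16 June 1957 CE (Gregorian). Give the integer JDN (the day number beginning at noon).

JDN 2299161 is 15 October 1582 CE (Gregorian); the target day is +136845 days from there, so JDN = 2436006.

2436006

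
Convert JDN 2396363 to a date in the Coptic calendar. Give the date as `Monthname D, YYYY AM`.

Hathor 23, 1565 AM

The Gregorian equivalent of JDN 2396363 is 1 December 1848.
In the Coptic calendar that day is Hathor 23, 1565 AM.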